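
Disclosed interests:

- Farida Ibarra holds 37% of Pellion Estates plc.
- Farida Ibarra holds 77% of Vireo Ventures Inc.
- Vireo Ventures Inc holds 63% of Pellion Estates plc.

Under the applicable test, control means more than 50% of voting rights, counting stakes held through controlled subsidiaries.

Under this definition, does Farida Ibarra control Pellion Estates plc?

Yes

Farida holds 77% of Vireo, so Farida controls Vireo.
Vireo and Farida together hold 63% + 37% = 100% of Pellion, so Farida controls Pellion.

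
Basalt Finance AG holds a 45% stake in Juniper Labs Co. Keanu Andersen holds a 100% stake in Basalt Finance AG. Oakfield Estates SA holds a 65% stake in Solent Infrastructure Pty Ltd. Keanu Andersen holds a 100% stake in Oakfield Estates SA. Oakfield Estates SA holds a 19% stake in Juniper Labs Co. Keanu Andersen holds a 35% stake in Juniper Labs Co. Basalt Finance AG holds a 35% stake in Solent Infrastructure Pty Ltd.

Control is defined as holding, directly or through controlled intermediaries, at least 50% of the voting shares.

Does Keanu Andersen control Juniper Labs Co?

Yes

Keanu holds 100% of Basalt, so Keanu controls Basalt.
Keanu holds 100% of Oakfield, so Keanu controls Oakfield.
Keanu and Oakfield and Basalt together hold 35% + 19% + 45% = 99% of Juniper, so Keanu controls Juniper.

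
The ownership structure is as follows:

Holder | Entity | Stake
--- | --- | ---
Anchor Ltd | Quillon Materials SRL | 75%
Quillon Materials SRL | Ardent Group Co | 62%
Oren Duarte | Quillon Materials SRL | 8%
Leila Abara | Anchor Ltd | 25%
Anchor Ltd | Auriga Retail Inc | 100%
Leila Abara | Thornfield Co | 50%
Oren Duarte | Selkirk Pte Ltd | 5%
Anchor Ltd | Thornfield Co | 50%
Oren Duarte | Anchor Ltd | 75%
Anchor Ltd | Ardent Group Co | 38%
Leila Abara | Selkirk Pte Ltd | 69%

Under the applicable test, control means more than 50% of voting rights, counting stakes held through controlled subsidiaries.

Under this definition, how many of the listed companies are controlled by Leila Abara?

Leila holds 69% of Selkirk, so Leila controls Selkirk.
No other company's threshold is met.
Leila controls 1 company.

1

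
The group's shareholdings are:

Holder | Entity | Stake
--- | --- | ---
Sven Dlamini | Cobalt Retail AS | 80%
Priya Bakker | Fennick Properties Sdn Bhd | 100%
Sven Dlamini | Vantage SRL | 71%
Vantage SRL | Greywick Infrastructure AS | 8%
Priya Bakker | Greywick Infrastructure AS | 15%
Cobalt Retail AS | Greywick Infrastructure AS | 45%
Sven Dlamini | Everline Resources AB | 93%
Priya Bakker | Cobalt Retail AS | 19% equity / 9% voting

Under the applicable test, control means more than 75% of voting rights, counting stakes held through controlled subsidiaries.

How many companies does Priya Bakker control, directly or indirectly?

1

Priya holds 100% of Fennick, so Priya controls Fennick.
No other company's threshold is met.
Priya controls 1 company.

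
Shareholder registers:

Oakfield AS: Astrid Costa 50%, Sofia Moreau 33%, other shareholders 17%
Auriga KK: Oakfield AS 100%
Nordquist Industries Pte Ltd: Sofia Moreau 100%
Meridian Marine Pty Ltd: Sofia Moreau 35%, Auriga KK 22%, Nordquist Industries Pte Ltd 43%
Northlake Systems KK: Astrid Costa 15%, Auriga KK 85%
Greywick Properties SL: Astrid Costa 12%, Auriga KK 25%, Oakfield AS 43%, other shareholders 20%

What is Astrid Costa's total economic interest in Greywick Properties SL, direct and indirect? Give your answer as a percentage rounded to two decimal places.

Astrid reaches Greywick along 3 paths.
Direct stake: 12% = 12%.
Via Oakfield → Auriga: 50% × 100% × 25% = 12.5%.
Via Oakfield: 50% × 43% = 21.5%.
Total: 12% + 12.5% + 21.5% = 46%.
Rounded: 46.00%.

46.00%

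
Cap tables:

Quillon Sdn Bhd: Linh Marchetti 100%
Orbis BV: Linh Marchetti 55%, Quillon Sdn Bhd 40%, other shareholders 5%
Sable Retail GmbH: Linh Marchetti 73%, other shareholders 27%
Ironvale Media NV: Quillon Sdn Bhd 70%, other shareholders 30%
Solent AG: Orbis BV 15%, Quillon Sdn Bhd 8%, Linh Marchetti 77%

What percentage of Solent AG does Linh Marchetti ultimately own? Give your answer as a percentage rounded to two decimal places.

99.25%

Linh reaches Solent along 4 paths.
Via Orbis: 55% × 15% = 8.25%.
Via Quillon → Orbis: 100% × 40% × 15% = 6%.
Via Quillon: 100% × 8% = 8%.
Direct stake: 77% = 77%.
Total: 8.25% + 6% + 8% + 77% = 99.25%.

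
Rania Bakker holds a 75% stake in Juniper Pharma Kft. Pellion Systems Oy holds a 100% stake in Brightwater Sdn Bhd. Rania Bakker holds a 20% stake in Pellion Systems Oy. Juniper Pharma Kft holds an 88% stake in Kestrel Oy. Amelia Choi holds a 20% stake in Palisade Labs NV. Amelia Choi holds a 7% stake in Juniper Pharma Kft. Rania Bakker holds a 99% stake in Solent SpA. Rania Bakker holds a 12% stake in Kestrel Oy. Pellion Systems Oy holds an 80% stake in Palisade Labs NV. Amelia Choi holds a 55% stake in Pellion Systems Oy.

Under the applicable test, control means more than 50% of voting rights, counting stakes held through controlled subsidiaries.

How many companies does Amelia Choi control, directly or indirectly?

Amelia holds 55% of Pellion, so Amelia controls Pellion.
Pellion and Amelia together hold 80% + 20% = 100% of Palisade, so Amelia controls Palisade.
Pellion holds 100% of Brightwater, so Amelia controls Brightwater.
No other company's threshold is met.
Amelia controls 3 companies.

3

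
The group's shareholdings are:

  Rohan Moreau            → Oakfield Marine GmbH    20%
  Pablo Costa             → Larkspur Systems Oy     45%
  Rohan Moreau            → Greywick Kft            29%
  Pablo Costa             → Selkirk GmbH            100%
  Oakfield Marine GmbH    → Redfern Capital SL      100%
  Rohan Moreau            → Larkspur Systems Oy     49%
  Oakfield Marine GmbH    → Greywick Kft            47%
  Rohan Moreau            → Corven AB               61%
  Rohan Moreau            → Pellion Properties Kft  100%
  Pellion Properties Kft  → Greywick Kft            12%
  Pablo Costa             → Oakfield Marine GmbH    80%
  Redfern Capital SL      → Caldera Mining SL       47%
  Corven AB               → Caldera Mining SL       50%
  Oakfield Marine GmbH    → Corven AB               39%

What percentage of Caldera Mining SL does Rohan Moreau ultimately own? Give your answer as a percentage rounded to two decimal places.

Rohan reaches Caldera along 3 paths.
Via Oakfield → Corven: 20% × 39% × 50% = 3.9%.
Via Corven: 61% × 50% = 30.5%.
Via Oakfield → Redfern: 20% × 100% × 47% = 9.4%.
Total: 3.9% + 30.5% + 9.4% = 43.8%.
Rounded: 43.80%.

43.80%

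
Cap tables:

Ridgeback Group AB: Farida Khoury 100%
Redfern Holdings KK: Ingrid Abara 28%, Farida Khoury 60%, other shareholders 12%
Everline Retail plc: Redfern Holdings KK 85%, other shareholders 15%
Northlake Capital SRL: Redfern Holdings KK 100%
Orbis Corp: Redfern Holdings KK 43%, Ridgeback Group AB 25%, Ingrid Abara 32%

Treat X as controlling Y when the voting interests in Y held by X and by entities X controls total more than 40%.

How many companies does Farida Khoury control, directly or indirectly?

Farida holds 100% of Ridgeback, so Farida controls Ridgeback.
Farida holds 60% of Redfern, so Farida controls Redfern.
Redfern holds 85% of Everline, so Farida controls Everline.
Redfern holds 100% of Northlake, so Farida controls Northlake.
Redfern and Ridgeback together hold 43% + 25% = 68% of Orbis, so Farida controls Orbis.
Farida controls 5 companies.

5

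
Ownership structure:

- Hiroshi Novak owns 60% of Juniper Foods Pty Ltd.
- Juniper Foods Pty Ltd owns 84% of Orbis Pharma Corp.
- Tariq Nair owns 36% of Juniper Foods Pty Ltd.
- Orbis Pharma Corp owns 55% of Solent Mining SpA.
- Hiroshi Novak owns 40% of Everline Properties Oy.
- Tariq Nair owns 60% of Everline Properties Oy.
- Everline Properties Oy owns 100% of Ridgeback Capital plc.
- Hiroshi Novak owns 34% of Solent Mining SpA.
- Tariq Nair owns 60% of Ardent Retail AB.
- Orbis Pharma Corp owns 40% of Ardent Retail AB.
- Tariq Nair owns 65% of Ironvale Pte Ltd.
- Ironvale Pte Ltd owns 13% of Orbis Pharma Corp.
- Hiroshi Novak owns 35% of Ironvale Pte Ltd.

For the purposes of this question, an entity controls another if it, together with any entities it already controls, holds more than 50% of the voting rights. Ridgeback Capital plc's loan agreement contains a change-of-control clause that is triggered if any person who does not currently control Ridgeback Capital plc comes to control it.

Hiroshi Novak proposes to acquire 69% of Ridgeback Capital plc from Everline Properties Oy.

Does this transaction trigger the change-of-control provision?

The purchase adds only to Hiroshi's holdings (Everline's stake shrinks), so Hiroshi is the only person who could newly come to control Ridgeback.
Hiroshi holds 60% of Juniper, so Hiroshi controls Juniper.
Juniper holds 84% of Orbis, so Hiroshi controls Orbis.
Orbis and Hiroshi together hold 55% + 34% = 89% of Solent, so Hiroshi controls Solent.
Neither Hiroshi nor any entity Hiroshi controls holds any voting interest in Ridgeback.
So before the transaction, Hiroshi does not control Ridgeback.
After the purchase, Hiroshi holds 69% of Ridgeback directly, and Everline's stake falls to 31%.
Hiroshi holds 69% of Ridgeback, so Hiroshi controls Ridgeback.
Hiroshi did not control Ridgeback before and does after, so the clause is triggered.

Yes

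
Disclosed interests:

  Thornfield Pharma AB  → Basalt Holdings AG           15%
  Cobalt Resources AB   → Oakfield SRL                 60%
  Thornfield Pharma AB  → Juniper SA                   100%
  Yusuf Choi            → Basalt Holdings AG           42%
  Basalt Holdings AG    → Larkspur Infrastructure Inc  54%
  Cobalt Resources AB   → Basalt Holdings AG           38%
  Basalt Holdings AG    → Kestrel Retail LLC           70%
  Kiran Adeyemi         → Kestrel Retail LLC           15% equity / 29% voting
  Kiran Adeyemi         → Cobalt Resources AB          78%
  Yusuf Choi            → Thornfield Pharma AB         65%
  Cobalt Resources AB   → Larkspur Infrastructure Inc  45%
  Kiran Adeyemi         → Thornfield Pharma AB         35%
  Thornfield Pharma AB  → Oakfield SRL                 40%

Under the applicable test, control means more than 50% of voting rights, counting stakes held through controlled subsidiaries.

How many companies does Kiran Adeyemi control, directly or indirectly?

Kiran holds 78% of Cobalt, so Kiran controls Cobalt.
Cobalt holds 60% of Oakfield, so Kiran controls Oakfield.
No other company's threshold is met.
Kiran controls 2 companies.

2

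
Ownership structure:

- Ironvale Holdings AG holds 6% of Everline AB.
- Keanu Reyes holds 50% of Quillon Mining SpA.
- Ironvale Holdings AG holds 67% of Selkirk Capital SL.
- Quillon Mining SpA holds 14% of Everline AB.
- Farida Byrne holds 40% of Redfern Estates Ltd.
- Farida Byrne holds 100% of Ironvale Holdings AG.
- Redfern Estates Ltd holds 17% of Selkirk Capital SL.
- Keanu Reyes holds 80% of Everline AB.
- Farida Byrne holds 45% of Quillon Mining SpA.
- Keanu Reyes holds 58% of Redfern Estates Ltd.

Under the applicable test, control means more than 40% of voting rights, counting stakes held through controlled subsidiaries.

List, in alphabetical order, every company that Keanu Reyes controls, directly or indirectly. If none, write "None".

Keanu holds 50% of Quillon, so Keanu controls Quillon.
Keanu holds 58% of Redfern, so Keanu controls Redfern.
Keanu and Quillon together hold 80% + 14% = 94% of Everline, so Keanu controls Everline.
No other company's threshold is met.

Everline AB, Quillon Mining SpA, Redfern Estates Ltd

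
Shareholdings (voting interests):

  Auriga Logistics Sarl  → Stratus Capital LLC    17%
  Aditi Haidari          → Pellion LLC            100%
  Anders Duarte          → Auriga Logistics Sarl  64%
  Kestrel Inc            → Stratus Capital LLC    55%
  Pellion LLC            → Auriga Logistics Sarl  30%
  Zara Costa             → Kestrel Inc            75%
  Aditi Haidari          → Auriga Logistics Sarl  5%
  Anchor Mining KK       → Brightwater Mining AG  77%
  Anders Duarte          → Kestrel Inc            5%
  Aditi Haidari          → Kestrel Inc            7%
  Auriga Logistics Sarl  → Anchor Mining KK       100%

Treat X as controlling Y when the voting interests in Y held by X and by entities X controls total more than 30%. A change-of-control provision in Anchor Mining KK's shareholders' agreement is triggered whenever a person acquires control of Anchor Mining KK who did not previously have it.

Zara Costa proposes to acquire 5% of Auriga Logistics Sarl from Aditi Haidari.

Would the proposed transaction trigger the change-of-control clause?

The purchase adds only to Zara's holdings (Aditi's stake shrinks), so Zara is the only person who could newly come to control Anchor.
Zara holds 75% of Kestrel, so Zara controls Kestrel.
Kestrel holds 55% of Stratus, so Zara controls Stratus.
Neither Zara nor any entity Zara controls holds any voting interest in Anchor.
So before the transaction, Zara does not control Anchor.
After the purchase, Zara holds 5% of Auriga directly, and Aditi's stake falls to 0%.
Zara's side now holds 5% of Auriga, not > 30%, so Zara still does not control Auriga.
After the transaction, neither Zara nor any entity Zara controls holds a voting interest in Anchor, so Zara still does not control it.
No new person acquires control, so the clause is not triggered.

No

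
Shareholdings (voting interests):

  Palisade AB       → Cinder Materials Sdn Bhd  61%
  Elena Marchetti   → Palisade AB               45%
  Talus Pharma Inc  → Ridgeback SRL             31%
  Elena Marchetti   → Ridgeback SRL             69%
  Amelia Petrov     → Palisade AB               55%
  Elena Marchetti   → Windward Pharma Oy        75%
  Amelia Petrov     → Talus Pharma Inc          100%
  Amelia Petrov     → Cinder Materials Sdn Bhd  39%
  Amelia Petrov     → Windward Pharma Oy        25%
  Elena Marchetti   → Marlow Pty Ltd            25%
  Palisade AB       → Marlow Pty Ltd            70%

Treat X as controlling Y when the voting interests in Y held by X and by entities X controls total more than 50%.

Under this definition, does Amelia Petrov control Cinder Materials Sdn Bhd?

Amelia holds 55% of Palisade, so Amelia controls Palisade.
Palisade and Amelia together hold 61% + 39% = 100% of Cinder, so Amelia controls Cinder.

Yes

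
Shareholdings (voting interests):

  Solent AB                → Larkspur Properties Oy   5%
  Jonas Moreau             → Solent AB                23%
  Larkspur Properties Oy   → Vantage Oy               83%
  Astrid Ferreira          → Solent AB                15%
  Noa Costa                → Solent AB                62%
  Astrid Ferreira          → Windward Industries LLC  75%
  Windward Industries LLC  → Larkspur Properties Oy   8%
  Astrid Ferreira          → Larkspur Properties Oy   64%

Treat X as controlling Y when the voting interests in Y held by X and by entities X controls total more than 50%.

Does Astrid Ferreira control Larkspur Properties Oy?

Astrid holds 75% of Windward, so Astrid controls Windward.
Windward and Astrid together hold 8% + 64% = 72% of Larkspur, so Astrid controls Larkspur.

Yes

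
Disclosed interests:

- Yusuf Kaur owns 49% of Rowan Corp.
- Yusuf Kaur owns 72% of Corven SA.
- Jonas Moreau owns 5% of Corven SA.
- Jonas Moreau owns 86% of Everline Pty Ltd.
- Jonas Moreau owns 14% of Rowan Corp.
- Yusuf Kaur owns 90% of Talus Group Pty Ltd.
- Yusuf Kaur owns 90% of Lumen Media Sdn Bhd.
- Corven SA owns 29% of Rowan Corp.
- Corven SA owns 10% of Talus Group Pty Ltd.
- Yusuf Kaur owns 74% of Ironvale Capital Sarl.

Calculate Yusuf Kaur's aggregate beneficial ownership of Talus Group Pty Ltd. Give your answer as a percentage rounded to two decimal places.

Yusuf reaches Talus along 2 paths.
Direct stake: 90% = 90%.
Via Corven: 72% × 10% = 7.2%.
Total: 90% + 7.2% = 97.2%.
Rounded: 97.20%.

97.20%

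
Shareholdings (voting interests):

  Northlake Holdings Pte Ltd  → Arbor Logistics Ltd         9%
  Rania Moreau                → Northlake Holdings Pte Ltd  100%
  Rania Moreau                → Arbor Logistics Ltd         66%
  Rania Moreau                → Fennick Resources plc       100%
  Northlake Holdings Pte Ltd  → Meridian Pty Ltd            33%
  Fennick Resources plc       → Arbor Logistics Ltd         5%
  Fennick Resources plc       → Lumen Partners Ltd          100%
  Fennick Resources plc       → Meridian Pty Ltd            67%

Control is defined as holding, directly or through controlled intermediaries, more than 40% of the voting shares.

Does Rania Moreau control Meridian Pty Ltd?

Rania holds 100% of Fennick, so Rania controls Fennick.
Rania holds 100% of Northlake, so Rania controls Northlake.
Fennick and Northlake together hold 67% + 33% = 100% of Meridian, so Rania controls Meridian.

Yes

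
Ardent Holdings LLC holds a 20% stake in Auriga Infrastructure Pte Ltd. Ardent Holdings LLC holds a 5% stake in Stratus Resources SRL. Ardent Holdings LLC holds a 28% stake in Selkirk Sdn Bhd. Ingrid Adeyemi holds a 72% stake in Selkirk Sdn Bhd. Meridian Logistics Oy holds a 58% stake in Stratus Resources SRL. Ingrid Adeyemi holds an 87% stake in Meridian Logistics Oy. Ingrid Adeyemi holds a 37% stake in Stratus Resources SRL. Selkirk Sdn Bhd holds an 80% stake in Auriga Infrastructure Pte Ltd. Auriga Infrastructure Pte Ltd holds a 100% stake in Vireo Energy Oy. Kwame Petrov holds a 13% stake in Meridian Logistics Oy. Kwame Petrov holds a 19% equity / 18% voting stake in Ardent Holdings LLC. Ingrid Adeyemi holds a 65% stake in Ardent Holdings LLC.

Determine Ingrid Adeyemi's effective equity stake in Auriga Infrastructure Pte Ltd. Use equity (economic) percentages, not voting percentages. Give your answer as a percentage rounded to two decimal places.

85.16%

Ingrid reaches Auriga along 3 paths.
Via Ardent → Selkirk: 65% × 28% × 80% = 14.56%.
Via Selkirk: 72% × 80% = 57.6%.
Via Ardent: 65% × 20% = 13%.
Total: 14.56% + 57.6% + 13% = 85.16%.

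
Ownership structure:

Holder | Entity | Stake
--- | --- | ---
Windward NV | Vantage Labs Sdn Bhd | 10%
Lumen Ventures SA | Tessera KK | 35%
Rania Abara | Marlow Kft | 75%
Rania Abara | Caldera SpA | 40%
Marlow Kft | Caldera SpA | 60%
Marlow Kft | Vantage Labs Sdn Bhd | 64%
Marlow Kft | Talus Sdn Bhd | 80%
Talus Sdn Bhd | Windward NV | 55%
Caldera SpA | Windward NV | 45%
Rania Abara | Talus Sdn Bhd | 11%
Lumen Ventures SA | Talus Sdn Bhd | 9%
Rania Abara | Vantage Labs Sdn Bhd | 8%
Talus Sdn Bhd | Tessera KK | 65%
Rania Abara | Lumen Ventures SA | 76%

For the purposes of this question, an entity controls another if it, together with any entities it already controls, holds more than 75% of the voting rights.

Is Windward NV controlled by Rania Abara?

No

Rania holds 76% of Lumen, so Rania controls Lumen.
Neither Rania nor any entity Rania controls holds any voting interest in Windward.
So Rania does not control Windward.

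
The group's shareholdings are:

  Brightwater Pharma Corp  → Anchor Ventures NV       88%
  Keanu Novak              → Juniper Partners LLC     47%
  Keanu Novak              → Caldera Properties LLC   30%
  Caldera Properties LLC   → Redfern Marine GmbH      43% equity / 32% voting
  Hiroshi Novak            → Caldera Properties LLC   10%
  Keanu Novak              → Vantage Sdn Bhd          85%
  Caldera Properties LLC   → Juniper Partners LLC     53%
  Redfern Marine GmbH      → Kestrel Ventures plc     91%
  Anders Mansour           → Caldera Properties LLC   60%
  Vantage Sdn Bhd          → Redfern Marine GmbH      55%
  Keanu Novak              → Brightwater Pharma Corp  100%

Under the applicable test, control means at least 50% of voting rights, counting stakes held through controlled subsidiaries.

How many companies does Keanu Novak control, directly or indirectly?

Keanu holds 85% of Vantage, so Keanu controls Vantage.
Vantage holds 55% of Redfern, so Keanu controls Redfern.
Keanu holds 100% of Brightwater, so Keanu controls Brightwater.
Brightwater holds 88% of Anchor, so Keanu controls Anchor.
Redfern holds 91% of Kestrel, so Keanu controls Kestrel.
No other company's threshold is met.
Keanu controls 5 companies.

5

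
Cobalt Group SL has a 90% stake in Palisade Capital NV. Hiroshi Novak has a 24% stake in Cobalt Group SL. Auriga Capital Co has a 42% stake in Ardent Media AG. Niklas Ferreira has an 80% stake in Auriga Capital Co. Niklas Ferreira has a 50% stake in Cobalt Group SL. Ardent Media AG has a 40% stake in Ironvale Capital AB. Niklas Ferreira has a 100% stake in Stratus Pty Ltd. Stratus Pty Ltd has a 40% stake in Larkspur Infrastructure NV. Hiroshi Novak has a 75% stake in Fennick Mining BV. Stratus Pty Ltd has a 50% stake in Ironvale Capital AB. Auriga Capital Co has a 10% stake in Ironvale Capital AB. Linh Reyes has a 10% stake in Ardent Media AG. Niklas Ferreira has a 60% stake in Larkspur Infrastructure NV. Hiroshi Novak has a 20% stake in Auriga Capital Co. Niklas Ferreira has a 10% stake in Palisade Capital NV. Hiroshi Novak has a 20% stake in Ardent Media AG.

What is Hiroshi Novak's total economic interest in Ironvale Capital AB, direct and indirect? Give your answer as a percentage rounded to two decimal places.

13.36%

Hiroshi reaches Ironvale along 3 paths.
Via Auriga: 20% × 10% = 2%.
Via Ardent: 20% × 40% = 8%.
Via Auriga → Ardent: 20% × 42% × 40% = 3.36%.
Total: 2% + 8% + 3.36% = 13.36%.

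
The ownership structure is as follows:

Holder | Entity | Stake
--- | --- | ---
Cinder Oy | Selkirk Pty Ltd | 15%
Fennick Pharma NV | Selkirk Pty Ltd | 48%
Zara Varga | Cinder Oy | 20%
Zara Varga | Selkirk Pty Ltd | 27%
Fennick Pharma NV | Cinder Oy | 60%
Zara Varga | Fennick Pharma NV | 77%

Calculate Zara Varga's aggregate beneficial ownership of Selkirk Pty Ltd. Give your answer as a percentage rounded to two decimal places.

73.89%

Zara reaches Selkirk along 4 paths.
Via Cinder: 20% × 15% = 3%.
Via Fennick → Cinder: 77% × 60% × 15% = 6.93%.
Via Fennick: 77% × 48% = 36.96%.
Direct stake: 27% = 27%.
Total: 3% + 6.93% + 36.96% + 27% = 73.89%.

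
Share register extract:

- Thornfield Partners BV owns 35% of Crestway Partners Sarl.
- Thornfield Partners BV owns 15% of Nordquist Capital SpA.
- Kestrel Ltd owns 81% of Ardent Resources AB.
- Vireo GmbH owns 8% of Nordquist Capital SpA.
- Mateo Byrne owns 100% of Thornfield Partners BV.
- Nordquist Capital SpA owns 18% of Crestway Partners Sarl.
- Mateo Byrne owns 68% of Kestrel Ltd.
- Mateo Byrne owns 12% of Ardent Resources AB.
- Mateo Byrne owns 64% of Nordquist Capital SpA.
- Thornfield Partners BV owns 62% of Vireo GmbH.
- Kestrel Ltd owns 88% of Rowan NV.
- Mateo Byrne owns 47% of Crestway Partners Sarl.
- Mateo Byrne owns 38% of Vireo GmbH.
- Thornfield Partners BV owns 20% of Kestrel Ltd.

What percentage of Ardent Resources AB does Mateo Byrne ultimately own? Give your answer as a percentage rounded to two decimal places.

Mateo reaches Ardent along 3 paths.
Via Thornfield → Kestrel: 100% × 20% × 81% = 16.2%.
Via Kestrel: 68% × 81% = 55.08%.
Direct stake: 12% = 12%.
Total: 16.2% + 55.08% + 12% = 83.28%.

83.28%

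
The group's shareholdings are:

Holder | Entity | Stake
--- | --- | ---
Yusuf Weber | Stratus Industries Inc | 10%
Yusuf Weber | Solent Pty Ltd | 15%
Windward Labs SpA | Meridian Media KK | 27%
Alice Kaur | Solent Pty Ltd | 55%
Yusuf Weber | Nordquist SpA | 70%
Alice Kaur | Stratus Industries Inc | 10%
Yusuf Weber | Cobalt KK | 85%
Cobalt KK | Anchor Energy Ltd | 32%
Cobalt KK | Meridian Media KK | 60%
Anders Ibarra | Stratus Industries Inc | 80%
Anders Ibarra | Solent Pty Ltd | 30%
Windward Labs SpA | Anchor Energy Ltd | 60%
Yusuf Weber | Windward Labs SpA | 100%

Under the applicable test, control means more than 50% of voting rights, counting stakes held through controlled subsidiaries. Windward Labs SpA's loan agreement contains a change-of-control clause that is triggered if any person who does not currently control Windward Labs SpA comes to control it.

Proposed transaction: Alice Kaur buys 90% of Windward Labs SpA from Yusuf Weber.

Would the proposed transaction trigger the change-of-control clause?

The purchase adds only to Alice's holdings (Yusuf's stake shrinks), so Alice is the only person who could newly come to control Windward.
Alice holds 55% of Solent, so Alice controls Solent.
Neither Alice nor any entity Alice controls holds any voting interest in Windward.
So before the transaction, Alice does not control Windward.
After the purchase, Alice holds 90% of Windward directly, and Yusuf's stake falls to 10%.
Alice holds 90% of Windward, so Alice controls Windward.
Alice did not control Windward before and does after, so the clause is triggered.

Yes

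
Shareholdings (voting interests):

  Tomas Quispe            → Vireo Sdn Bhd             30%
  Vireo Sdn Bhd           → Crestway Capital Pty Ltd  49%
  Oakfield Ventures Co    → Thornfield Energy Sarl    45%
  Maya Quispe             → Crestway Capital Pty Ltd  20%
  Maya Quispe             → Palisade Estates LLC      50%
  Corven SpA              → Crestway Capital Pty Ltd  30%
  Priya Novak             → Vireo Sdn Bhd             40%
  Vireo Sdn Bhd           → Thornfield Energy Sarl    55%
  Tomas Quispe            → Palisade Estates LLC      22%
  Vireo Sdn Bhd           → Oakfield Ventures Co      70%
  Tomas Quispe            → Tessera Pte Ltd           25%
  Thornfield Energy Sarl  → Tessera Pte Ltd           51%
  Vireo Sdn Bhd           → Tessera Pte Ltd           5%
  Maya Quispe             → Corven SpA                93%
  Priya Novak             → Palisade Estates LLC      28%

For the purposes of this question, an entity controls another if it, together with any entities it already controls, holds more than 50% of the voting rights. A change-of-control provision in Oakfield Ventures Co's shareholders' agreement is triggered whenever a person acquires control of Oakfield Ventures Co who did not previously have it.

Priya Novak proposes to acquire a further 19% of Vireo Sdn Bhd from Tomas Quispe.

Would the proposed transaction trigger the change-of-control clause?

The purchase adds only to Priya's holdings (Tomas's stake shrinks), so Priya is the only person who could newly come to control Oakfield.
Priya's largest direct stake is 40% in Vireo, which does not meet the threshold, so Priya controls no company.
Neither Priya nor any entity Priya controls holds any voting interest in Oakfield.
So before the transaction, Priya does not control Oakfield.
After the purchase, Priya's direct stake in Vireo rises to 40% + 19% = 59%, and Tomas's stake falls to 11%.
Priya holds 59% of Vireo, so Priya controls Vireo.
Vireo holds 70% of Oakfield, so Priya controls Oakfield.
Priya did not control Oakfield before and does after, so the clause is triggered.

Yes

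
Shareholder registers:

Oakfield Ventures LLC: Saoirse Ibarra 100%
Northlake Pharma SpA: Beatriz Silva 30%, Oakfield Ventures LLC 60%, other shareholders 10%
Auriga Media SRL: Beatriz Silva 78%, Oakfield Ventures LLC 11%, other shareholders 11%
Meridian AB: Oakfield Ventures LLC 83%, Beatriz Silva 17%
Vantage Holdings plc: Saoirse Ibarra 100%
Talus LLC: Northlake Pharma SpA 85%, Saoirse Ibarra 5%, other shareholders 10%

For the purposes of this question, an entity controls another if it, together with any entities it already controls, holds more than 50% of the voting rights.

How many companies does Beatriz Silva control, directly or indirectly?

Beatriz holds 78% of Auriga, so Beatriz controls Auriga.
No other company's threshold is met.
Beatriz controls 1 company.

1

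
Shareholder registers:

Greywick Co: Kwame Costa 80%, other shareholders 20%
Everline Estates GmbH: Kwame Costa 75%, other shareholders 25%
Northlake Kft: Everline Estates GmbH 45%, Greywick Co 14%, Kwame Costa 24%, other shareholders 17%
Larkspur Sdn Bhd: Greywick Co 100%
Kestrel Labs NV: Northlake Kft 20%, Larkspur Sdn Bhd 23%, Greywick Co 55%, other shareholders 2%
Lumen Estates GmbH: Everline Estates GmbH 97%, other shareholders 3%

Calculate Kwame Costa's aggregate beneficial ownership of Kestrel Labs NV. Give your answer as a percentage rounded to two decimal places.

Kwame reaches Kestrel along 5 paths.
Via Everline → Northlake: 75% × 45% × 20% = 6.75%.
Via Greywick → Northlake: 80% × 14% × 20% = 2.24%.
Via Northlake: 24% × 20% = 4.8%.
Via Greywick → Larkspur: 80% × 100% × 23% = 18.4%.
Via Greywick: 80% × 55% = 44%.
Total: 6.75% + 2.24% + 4.8% + 18.4% + 44% = 76.19%.

76.19%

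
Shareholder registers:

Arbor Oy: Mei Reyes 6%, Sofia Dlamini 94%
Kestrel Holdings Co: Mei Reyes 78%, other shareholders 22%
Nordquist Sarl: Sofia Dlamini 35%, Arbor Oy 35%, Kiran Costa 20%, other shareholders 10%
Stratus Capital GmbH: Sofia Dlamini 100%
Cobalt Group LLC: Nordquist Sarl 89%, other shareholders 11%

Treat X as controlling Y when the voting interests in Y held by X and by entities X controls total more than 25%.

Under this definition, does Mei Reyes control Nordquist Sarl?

Mei holds 78% of Kestrel, so Mei controls Kestrel.
Neither Mei nor any entity Mei controls holds any voting interest in Nordquist.
So Mei does not control Nordquist.

No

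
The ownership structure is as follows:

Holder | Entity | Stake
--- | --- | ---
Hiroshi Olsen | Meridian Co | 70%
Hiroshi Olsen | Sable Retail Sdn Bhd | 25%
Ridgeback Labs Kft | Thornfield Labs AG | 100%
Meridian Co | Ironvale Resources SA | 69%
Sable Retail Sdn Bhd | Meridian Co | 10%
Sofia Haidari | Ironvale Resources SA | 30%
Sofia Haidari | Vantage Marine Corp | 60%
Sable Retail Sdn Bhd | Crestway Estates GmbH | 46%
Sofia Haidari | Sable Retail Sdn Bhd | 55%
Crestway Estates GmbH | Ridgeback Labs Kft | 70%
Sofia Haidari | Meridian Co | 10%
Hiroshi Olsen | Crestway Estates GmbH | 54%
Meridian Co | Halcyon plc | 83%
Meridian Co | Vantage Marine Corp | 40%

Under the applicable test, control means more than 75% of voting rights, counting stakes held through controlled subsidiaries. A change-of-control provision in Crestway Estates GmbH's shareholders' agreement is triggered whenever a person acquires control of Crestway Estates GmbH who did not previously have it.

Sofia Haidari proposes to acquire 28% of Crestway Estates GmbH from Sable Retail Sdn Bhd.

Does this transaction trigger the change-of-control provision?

No

The purchase adds only to Sofia's holdings (Sable's stake shrinks), so Sofia is the only person who could newly come to control Crestway.
Sofia's largest direct stake is 60% in Vantage, which does not meet the threshold, so Sofia controls no company.
Neither Sofia nor any entity Sofia controls holds any voting interest in Crestway.
So before the transaction, Sofia does not control Crestway.
After the purchase, Sofia holds 28% of Crestway directly, and Sable's stake falls to 18%.
After the transaction, Sofia's side holds 28% of Crestway, not > 75%, so Sofia still does not control Crestway.
No new person acquires control, so the clause is not triggered.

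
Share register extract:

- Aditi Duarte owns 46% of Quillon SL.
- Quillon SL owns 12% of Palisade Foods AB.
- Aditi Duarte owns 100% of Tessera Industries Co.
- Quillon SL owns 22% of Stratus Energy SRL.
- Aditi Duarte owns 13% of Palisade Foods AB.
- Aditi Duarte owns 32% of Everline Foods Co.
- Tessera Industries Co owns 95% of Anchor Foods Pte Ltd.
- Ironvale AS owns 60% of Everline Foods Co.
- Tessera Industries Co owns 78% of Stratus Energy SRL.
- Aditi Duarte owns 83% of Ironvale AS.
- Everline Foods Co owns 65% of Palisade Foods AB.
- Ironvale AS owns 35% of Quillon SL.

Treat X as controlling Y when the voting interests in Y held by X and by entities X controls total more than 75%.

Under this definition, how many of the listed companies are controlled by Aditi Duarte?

7

Aditi holds 100% of Tessera, so Aditi controls Tessera.
Aditi holds 83% of Ironvale, so Aditi controls Ironvale.
Aditi and Ironvale together hold 46% + 35% = 81% of Quillon, so Aditi controls Quillon.
Tessera holds 95% of Anchor, so Aditi controls Anchor.
Ironvale and Aditi together hold 60% + 32% = 92% of Everline, so Aditi controls Everline.
Everline and Aditi and Quillon together hold 65% + 13% + 12% = 90% of Palisade, so Aditi controls Palisade.
Tessera and Quillon together hold 78% + 22% = 100% of Stratus, so Aditi controls Stratus.
Aditi controls 7 companies.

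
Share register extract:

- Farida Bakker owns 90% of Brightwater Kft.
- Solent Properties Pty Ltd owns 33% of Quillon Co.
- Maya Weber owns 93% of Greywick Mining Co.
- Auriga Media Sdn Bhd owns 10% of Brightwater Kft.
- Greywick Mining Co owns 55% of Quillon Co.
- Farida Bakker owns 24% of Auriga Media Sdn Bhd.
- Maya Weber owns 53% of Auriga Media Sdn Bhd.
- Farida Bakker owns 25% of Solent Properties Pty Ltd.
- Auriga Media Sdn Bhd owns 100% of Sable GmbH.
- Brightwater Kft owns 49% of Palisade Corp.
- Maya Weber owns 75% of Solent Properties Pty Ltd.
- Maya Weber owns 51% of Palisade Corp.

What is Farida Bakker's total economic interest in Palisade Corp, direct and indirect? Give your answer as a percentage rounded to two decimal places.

45.28%

Farida reaches Palisade along 2 paths.
Via Brightwater: 90% × 49% = 44.1%.
Via Auriga → Brightwater: 24% × 10% × 49% = 1.176%.
Total: 44.1% + 1.176% = 45.276%.
Rounded: 45.28%.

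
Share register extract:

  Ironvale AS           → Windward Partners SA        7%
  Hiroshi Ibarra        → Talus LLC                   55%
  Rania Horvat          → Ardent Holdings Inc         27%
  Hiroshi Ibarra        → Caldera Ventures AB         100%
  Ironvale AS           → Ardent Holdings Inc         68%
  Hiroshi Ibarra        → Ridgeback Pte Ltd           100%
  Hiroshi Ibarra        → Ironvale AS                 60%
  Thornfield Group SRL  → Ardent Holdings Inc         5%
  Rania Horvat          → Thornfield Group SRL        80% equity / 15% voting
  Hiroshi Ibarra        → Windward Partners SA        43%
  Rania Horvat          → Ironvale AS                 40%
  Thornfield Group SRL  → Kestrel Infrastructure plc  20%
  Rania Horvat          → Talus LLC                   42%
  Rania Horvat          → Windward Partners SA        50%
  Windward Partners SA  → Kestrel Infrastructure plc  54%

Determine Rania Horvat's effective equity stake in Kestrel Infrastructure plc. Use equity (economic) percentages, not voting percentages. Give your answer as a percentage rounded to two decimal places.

Rania reaches Kestrel along 3 paths.
Via Windward: 50% × 54% = 27%.
Via Ironvale → Windward: 40% × 7% × 54% = 1.512%.
Via Thornfield: 80% × 20% = 16%.
Total: 27% + 1.512% + 16% = 44.512%.
Rounded: 44.51%.

44.51%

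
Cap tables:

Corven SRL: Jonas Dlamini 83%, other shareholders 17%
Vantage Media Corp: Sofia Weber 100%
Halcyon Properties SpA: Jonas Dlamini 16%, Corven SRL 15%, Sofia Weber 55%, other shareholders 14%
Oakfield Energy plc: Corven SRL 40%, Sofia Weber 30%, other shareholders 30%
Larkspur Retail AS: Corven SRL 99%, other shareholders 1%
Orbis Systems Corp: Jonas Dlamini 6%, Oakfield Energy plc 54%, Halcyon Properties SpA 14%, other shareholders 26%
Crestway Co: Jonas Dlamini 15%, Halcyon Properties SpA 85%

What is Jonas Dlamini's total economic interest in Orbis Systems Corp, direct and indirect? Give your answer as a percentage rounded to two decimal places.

Jonas reaches Orbis along 4 paths.
Direct stake: 6% = 6%.
Via Corven → Oakfield: 83% × 40% × 54% = 17.928%.
Via Halcyon: 16% × 14% = 2.24%.
Via Corven → Halcyon: 83% × 15% × 14% = 1.743%.
Total: 6% + 17.928% + 2.24% + 1.743% = 27.911%.
Rounded: 27.91%.

27.91%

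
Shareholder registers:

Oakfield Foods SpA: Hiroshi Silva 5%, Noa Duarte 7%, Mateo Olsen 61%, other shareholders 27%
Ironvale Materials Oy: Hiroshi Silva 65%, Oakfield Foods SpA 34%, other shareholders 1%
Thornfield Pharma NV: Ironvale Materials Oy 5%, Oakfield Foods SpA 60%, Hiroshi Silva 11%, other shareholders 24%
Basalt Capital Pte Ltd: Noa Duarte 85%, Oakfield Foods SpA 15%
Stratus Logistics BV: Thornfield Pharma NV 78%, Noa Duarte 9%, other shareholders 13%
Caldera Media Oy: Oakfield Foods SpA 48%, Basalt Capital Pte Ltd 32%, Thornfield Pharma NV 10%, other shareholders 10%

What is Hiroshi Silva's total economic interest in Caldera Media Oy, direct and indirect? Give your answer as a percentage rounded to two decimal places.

Hiroshi reaches Caldera along 6 paths.
Via Oakfield: 5% × 48% = 2.4%.
Via Oakfield → Basalt: 5% × 15% × 32% = 0.24%.
Via Ironvale → Thornfield: 65% × 5% × 10% = 0.325%.
Via Oakfield → Ironvale → Thornfield: 5% × 34% × 5% × 10% = 0.0085%.
Via Oakfield → Thornfield: 5% × 60% × 10% = 0.3%.
Via Thornfield: 11% × 10% = 1.1%.
Total: 2.4% + 0.24% + 0.325% + 0.0085% + 0.3% + 1.1% = 4.3735%.
Rounded: 4.37%.

4.37%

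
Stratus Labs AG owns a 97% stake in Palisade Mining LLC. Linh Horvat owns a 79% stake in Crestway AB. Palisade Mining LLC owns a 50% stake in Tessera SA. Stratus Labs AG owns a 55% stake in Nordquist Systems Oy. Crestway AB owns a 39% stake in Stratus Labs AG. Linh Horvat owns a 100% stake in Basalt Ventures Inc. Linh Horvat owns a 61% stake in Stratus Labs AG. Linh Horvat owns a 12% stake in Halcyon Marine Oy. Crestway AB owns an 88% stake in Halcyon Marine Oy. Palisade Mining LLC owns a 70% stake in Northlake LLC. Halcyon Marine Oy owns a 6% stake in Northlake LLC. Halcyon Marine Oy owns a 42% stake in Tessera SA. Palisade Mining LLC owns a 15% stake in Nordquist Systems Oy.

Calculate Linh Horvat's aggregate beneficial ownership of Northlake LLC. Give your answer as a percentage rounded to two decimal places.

Linh reaches Northlake along 4 paths.
Via Crestway → Stratus → Palisade: 79% × 39% × 97% × 70% = 20.91999%.
Via Stratus → Palisade: 61% × 97% × 70% = 41.419%.
Via Halcyon: 12% × 6% = 0.72%.
Via Crestway → Halcyon: 79% × 88% × 6% = 4.1712%.
Total: 20.91999% + 41.419% + 0.72% + 4.1712% = 67.23019%.
Rounded: 67.23%.

67.23%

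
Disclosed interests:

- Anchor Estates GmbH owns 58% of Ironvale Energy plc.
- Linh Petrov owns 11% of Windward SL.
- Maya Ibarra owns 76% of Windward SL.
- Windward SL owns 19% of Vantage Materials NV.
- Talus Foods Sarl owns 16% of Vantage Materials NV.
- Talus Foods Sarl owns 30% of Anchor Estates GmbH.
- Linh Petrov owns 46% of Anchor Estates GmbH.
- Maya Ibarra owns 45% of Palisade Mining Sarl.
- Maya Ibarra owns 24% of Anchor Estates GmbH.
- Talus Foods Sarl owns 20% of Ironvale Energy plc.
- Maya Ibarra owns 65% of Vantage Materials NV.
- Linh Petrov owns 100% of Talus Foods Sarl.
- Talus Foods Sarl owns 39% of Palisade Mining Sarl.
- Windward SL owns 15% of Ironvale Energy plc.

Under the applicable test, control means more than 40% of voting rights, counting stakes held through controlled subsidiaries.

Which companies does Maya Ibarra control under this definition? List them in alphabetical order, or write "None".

Palisade Mining Sarl, Vantage Materials NV, Windward SL

Maya holds 76% of Windward, so Maya controls Windward.
Windward and Maya together hold 19% + 65% = 84% of Vantage, so Maya controls Vantage.
Maya holds 45% of Palisade, so Maya controls Palisade.
No other company's threshold is met.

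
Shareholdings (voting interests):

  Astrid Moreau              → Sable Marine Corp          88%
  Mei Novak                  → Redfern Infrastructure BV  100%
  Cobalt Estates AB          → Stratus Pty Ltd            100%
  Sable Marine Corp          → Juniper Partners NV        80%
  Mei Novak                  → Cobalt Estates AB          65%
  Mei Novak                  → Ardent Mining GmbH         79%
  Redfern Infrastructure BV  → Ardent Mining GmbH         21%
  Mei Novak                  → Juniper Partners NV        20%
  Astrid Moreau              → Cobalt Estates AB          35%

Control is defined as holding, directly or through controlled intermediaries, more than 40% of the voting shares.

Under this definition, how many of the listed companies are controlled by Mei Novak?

Mei holds 65% of Cobalt, so Mei controls Cobalt.
Mei holds 100% of Redfern, so Mei controls Redfern.
Cobalt holds 100% of Stratus, so Mei controls Stratus.
Redfern and Mei together hold 21% + 79% = 100% of Ardent, so Mei controls Ardent.
No other company's threshold is met.
Mei controls 4 companies.

4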